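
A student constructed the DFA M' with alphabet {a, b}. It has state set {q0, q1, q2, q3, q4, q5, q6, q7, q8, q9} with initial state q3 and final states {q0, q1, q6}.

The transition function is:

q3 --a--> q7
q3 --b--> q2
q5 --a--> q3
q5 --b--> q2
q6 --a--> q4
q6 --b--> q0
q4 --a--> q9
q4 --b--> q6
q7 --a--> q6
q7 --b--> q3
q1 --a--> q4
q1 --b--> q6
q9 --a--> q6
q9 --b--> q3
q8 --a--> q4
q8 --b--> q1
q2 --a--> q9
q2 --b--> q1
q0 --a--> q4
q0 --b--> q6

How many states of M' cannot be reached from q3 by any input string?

BFS from q3 reaches {q0, q1, q2, q3, q4, q6, q7, q9}; the 2 state(s) q5, q8 are never visited.

2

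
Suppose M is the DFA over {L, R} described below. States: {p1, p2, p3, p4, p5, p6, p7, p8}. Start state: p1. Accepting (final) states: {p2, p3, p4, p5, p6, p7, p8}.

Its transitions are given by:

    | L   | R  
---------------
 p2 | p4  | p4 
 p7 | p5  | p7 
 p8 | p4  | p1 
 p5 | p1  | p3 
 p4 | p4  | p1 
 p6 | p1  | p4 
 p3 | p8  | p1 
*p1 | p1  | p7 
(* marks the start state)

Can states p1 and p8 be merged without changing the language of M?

First remove the unreachable states {p2,p6}; 6 states remain.
P0 = {p3,p4,p5,p7,p8} | {p1}.
Split {p3,p4,p5,p7,p8} by δ(·,L) → {p3,p4,p7,p8} and {p5}.
Split {p3,p4,p7,p8} by δ(·,L) → {p3,p4,p8} and {p7}.
No further refinement is possible. Final partition (4 blocks): {p3,p4,p8} | {p1} | {p5} | {p7}.
p1 and p8 end up in different blocks, so they are distinguishable. For instance, the string 'ε' is accepted from only p8.

No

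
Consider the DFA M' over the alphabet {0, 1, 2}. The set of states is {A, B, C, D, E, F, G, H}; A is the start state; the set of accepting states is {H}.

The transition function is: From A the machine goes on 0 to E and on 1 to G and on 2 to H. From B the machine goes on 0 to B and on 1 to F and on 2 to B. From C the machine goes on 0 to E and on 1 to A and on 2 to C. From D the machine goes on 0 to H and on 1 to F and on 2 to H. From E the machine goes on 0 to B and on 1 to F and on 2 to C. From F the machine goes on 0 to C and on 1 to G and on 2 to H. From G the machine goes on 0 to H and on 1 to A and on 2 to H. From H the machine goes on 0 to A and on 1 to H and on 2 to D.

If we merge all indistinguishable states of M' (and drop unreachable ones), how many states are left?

Every state is reachable, so we keep all 8.
P0 = {H} | {A,B,C,D,E,F,G}.
Refine {A,B,C,D,E,F,G} on symbol 0: members go to different blocks, giving {A,B,C,E,F} and {D,G}.
Split {A,B,C,E,F} by δ(·,1) → {B,C,E} and {A,F}.
Stable partition: {H} | {B,C,E} | {D,G} | {A,F} — 4 equivalence classes.

4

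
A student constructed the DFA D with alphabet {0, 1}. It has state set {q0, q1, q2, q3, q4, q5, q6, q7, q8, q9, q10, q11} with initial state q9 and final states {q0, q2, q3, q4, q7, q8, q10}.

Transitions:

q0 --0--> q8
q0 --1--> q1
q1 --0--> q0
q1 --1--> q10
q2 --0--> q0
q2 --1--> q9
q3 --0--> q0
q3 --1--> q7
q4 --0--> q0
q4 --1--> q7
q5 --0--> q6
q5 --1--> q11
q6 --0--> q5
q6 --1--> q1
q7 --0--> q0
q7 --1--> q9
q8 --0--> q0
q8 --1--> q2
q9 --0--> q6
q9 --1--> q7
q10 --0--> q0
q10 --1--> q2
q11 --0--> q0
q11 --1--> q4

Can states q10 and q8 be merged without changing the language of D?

States {q3} cannot be reached from the start state, so discard them.
P0 = {q0,q2,q4,q7,q8,q10} | {q1,q5,q6,q9,q11}.
Refine {q0,q2,q4,q7,q8,q10} on symbol 1: members go to different blocks, giving {q0,q2,q7} and {q4,q8,q10}.
Refine {q0,q2,q7} on symbol 0: members go to different blocks, giving {q2,q7} and {q0}.
On input 0, block {q1,q5,q6,q9,q11} splits into {q5,q6,q9} and {q1,q11}.
On input 1, block {q5,q6,q9} splits into {q5,q6} and {q9}.
No further refinement is possible. Final partition (6 blocks): {q2,q7} | {q5,q6} | {q4,q8,q10} | {q0} | {q1,q11} | {q9}.
q10 and q8 lie in the same block of the stable partition, so they are equivalent — no string distinguishes them.

Yes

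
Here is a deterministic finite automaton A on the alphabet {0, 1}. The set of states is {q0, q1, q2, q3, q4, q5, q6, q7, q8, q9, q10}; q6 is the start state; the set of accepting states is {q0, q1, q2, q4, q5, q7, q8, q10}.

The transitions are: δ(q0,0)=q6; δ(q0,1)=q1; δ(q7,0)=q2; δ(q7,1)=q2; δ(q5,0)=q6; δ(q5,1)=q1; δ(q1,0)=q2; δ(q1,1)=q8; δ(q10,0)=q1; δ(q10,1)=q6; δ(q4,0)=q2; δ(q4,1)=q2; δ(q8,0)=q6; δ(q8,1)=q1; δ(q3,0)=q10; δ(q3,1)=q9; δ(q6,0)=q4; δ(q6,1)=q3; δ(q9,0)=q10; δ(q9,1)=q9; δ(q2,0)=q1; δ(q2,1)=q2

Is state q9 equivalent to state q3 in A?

First remove the unreachable states {q0,q5,q7}; 8 states remain.
Initial partition by acceptance: {q1,q2,q4,q8,q10} | {q3,q6,q9}.
Refine {q1,q2,q4,q8,q10} on symbol 0: members go to different blocks, giving {q1,q2,q4,q10} and {q8}.
Split {q1,q2,q4,q10} by δ(·,1) → {q2,q4} and {q1} and {q10}.
Refine {q2,q4} on symbol 0: members go to different blocks, giving {q2} and {q4}.
Split {q3,q6,q9} by δ(·,0) → {q3,q9} and {q6}.
Stable partition: {q2} | {q3,q9} | {q8} | {q1} | {q10} | {q4} | {q6} — 7 equivalence classes.
q9 and q3 lie in the same block of the stable partition, so they are equivalent — no string distinguishes them.

Yes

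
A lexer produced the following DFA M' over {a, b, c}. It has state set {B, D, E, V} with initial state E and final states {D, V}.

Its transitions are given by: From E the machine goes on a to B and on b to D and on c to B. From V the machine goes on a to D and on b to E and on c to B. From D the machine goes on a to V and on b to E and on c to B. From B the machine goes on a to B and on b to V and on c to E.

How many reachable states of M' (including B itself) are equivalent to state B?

2

Every state is reachable, so we keep all 4.
Initial partition by acceptance: {D,V} | {B,E}.
Stable partition: {D,V} | {B,E} — 2 equivalence classes.
State B belongs to the block {B,E}, which has 2 states.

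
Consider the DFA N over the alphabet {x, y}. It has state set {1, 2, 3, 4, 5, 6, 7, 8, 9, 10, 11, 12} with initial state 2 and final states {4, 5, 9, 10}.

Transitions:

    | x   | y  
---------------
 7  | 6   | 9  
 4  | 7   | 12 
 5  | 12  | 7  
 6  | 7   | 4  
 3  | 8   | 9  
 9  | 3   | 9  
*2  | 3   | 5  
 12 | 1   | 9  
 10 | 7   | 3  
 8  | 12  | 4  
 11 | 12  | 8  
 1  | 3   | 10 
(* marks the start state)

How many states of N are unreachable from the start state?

BFS from 2 reaches {1, 2, 3, 4, 5, 6, 7, 8, 9, 10, 12}; the 1 state(s) 11 are never visited.

1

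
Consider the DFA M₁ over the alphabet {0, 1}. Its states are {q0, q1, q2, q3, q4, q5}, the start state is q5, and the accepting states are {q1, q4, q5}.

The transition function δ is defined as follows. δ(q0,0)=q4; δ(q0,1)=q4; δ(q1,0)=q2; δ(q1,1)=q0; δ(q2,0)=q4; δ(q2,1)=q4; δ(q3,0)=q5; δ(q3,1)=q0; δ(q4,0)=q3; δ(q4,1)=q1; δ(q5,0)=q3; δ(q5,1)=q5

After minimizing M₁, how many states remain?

5

All states are reachable from the start state.
P0 = {q1,q4,q5} | {q0,q2,q3}.
Split {q1,q4,q5} by δ(·,1) → {q4,q5} and {q1}.
On input 1, block {q4,q5} splits into {q4} and {q5}.
Refine {q0,q2,q3} on symbol 0: members go to different blocks, giving {q0,q2} and {q3}.
Stable partition: {q4} | {q0,q2} | {q1} | {q5} | {q3} — 5 equivalence classes.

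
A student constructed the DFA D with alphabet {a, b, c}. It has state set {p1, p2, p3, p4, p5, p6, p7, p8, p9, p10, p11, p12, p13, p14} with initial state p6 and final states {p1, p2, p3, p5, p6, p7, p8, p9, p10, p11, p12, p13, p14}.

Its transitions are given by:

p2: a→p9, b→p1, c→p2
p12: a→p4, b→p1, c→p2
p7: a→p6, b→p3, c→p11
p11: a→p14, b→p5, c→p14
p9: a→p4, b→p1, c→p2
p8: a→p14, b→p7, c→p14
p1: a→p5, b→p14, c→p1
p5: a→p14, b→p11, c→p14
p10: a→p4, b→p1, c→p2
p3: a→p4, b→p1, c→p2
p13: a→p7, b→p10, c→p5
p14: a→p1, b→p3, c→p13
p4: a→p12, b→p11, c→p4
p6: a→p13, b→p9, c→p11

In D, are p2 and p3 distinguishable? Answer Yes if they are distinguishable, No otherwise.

Yes

Reachable states from the start: {p1,p2,p3,p4,p5,p6,p7,p9,p10,p11,p12,p13,p14}. Unreachable: {p8} — drop them.
P0 = {p1,p2,p3,p5,p6,p7,p9,p10,p11,p12,p13,p14} | {p4}.
On input a, block {p1,p2,p3,p5,p6,p7,p9,p10,p11,p12,p13,p14} splits into {p1,p2,p5,p6,p7,p11,p13,p14} and {p3,p9,p10,p12}.
Split {p1,p2,p5,p6,p7,p11,p13,p14} by δ(·,a) → {p1,p5,p6,p7,p11,p13,p14} and {p2}.
Split {p1,p5,p6,p7,p11,p13,p14} by δ(·,b) → {p6,p7,p13,p14} and {p1,p5,p11}.
Refine {p6,p7,p13,p14} on symbol a: members go to different blocks, giving {p6,p7,p13} and {p14}.
On input a, block {p1,p5,p11} splits into {p5,p11} and {p1}.
Stable partition: {p6,p7,p13} | {p4} | {p3,p9,p10,p12} | {p2} | {p5,p11} | {p14} | {p1} — 7 equivalence classes.
p2 and p3 end up in different blocks, so they are distinguishable. For instance, the string 'a' is accepted from only p2.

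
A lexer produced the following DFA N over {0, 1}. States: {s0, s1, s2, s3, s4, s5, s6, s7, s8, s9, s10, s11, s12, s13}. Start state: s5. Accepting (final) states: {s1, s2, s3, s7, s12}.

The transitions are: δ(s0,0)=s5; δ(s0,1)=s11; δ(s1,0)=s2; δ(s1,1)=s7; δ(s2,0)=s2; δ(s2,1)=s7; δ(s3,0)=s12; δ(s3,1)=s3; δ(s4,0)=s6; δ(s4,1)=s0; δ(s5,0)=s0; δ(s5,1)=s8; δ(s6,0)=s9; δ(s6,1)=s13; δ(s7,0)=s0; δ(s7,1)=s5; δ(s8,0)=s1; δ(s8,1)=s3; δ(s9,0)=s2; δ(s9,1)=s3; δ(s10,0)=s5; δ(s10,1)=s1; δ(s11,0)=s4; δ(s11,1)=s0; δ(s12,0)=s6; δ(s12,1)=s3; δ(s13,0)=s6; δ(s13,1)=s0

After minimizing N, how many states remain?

First remove the unreachable states {s10}; 13 states remain.
Initial partition by acceptance: {s1,s2,s3,s7,s12} | {s0,s4,s5,s6,s8,s9,s11,s13}.
Refine {s1,s2,s3,s7,s12} on symbol 0: members go to different blocks, giving {s1,s2,s3} and {s7,s12}.
Refine {s1,s2,s3} on symbol 0: members go to different blocks, giving {s1,s2} and {s3}.
Refine {s0,s4,s5,s6,s8,s9,s11,s13} on symbol 0: members go to different blocks, giving {s0,s4,s5,s6,s11,s13} and {s8,s9}.
On input 0, block {s0,s4,s5,s6,s11,s13} splits into {s0,s4,s5,s11,s13} and {s6}.
On input 0, block {s0,s4,s5,s11,s13} splits into {s0,s5,s11} and {s4,s13}.
Split {s0,s5,s11} by δ(·,0) → {s0,s5} and {s11}.
On input 1, block {s0,s5} splits into {s0} and {s5}.
Split {s7,s12} by δ(·,0) → {s7} and {s12}.
The partition is now stable with 10 blocks: {s1,s2} | {s0} | {s7} | {s3} | {s8,s9} | {s6} | {s4,s13} | {s11} | {s5} | {s12}.

10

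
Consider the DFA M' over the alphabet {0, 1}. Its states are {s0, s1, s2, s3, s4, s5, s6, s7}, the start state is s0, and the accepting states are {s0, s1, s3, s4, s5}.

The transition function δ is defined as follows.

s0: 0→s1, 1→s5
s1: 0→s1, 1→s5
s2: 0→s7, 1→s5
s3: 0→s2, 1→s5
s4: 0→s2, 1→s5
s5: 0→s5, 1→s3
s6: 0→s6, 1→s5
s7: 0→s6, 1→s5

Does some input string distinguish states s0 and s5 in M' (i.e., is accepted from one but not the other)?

Yes

Reachable states from the start: {s0,s1,s2,s3,s5,s6,s7}. Unreachable: {s4} — drop them.
P0 = {s0,s1,s3,s5} | {s2,s6,s7}.
On input 0, block {s0,s1,s3,s5} splits into {s0,s1,s5} and {s3}.
On input 1, block {s0,s1,s5} splits into {s0,s1} and {s5}.
No further refinement is possible. Final partition (4 blocks): {s0,s1} | {s2,s6,s7} | {s3} | {s5}.
s0 and s5 end up in different blocks, so they are distinguishable. For instance, the string '10' is accepted from only s0.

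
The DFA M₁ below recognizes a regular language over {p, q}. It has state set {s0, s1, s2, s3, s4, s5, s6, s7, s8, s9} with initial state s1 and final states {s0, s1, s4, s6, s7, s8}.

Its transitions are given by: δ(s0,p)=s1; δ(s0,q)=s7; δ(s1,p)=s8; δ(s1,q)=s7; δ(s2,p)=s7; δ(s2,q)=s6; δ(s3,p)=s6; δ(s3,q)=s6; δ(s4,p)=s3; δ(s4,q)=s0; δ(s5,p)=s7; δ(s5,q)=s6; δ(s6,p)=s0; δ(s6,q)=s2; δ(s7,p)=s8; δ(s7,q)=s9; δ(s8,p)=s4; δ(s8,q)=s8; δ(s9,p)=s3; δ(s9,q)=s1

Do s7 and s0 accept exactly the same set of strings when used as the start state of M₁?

First remove the unreachable states {s5}; 9 states remain.
Start with accepting vs non-accepting: {s0,s1,s4,s6,s7,s8} | {s2,s3,s9}.
On input p, block {s0,s1,s4,s6,s7,s8} splits into {s0,s1,s6,s7,s8} and {s4}.
On input p, block {s0,s1,s6,s7,s8} splits into {s0,s1,s6,s7} and {s8}.
Split {s0,s1,s6,s7} by δ(·,p) → {s0,s6} and {s1,s7}.
Refine {s0,s6} on symbol p: members go to different blocks, giving {s0} and {s6}.
On input p, block {s2,s3,s9} splits into {s2} and {s3} and {s9}.
On input q, block {s1,s7} splits into {s1} and {s7}.
No further refinement is possible. Final partition (9 blocks): {s0} | {s2} | {s4} | {s8} | {s1} | {s6} | {s3} | {s9} | {s7}.
s7 and s0 end up in different blocks, so they are distinguishable. For instance, the string 'q' is accepted from only s0.

No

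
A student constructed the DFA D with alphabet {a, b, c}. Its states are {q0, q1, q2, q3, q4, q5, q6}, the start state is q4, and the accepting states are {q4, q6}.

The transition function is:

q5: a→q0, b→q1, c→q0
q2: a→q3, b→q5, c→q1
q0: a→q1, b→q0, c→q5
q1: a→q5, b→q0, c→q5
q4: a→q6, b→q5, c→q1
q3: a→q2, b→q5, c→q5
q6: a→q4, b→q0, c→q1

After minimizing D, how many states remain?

First remove the unreachable states {q2,q3}; 5 states remain.
Initial partition by acceptance: {q4,q6} | {q0,q1,q5}.
The partition is now stable with 2 blocks: {q4,q6} | {q0,q1,q5}.

2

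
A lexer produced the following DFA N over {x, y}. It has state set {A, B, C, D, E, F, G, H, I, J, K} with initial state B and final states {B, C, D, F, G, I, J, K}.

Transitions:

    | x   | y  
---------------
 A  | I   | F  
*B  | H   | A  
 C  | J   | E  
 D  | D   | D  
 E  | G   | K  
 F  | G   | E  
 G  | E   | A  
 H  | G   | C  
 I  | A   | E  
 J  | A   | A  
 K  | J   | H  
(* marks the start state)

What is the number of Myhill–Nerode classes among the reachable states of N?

Reachable states from the start: {A,B,C,E,F,G,H,I,J,K}. Unreachable: {D} — drop them.
P0 = {B,C,F,G,I,J,K} | {A,E,H}.
On input x, block {B,C,F,G,I,J,K} splits into {B,G,I,J} and {C,F,K}.
The partition is now stable with 3 blocks: {B,G,I,J} | {A,E,H} | {C,F,K}.

3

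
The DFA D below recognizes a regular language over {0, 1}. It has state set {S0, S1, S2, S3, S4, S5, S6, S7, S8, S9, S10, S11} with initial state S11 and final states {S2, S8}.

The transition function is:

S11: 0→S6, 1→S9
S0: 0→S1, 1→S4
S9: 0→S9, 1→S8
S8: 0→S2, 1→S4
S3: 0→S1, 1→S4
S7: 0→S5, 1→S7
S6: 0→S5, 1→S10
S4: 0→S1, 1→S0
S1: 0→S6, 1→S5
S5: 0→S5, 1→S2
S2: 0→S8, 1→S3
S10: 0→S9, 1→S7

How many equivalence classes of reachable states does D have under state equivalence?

5

All states are reachable from the start state.
P0 = {S2,S8} | {S0,S1,S3,S4,S5,S6,S7,S9,S10,S11}.
On input 1, block {S0,S1,S3,S4,S5,S6,S7,S9,S10,S11} splits into {S0,S1,S3,S4,S6,S7,S10,S11} and {S5,S9}.
Refine {S0,S1,S3,S4,S6,S7,S10,S11} on symbol 0: members go to different blocks, giving {S0,S1,S3,S4,S11} and {S6,S7,S10}.
Split {S0,S1,S3,S4,S11} by δ(·,0) → {S0,S3,S4} and {S1,S11}.
Stable partition: {S2,S8} | {S0,S3,S4} | {S5,S9} | {S6,S7,S10} | {S1,S11} — 5 equivalence classes.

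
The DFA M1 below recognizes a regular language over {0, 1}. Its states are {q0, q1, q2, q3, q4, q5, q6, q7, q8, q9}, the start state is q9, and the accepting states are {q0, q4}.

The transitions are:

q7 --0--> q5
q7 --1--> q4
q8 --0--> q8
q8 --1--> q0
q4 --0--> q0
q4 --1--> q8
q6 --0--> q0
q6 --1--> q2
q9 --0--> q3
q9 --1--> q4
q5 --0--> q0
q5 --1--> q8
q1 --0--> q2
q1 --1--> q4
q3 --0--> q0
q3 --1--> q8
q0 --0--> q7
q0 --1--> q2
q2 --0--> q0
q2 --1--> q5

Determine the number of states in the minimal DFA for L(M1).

6

First remove the unreachable states {q1,q6}; 8 states remain.
P0 = {q0,q4} | {q2,q3,q5,q7,q8,q9}.
Refine {q0,q4} on symbol 0: members go to different blocks, giving {q0} and {q4}.
On input 0, block {q2,q3,q5,q7,q8,q9} splits into {q2,q3,q5} and {q7,q8,q9}.
Split {q2,q3,q5} by δ(·,1) → {q3,q5} and {q2}.
Refine {q7,q8,q9} on symbol 0: members go to different blocks, giving {q7,q9} and {q8}.
The partition is now stable with 6 blocks: {q0} | {q3,q5} | {q4} | {q7,q9} | {q2} | {q8}.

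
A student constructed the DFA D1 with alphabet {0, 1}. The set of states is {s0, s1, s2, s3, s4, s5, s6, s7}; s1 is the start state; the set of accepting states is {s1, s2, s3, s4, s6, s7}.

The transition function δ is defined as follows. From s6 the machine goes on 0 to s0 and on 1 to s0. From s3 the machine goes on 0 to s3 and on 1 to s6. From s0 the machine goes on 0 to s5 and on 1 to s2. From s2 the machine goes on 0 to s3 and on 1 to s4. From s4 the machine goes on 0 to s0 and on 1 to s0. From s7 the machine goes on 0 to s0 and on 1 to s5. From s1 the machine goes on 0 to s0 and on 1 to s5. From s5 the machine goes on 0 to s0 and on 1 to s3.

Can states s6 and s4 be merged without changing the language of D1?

States {s7} cannot be reached from the start state, so discard them.
P0 = {s1,s2,s3,s4,s6} | {s0,s5}.
Split {s1,s2,s3,s4,s6} by δ(·,0) → {s1,s4,s6} and {s2,s3}.
Stable partition: {s1,s4,s6} | {s0,s5} | {s2,s3} — 3 equivalence classes.
s6 and s4 lie in the same block of the stable partition, so they are equivalent — no string distinguishes them.

Yes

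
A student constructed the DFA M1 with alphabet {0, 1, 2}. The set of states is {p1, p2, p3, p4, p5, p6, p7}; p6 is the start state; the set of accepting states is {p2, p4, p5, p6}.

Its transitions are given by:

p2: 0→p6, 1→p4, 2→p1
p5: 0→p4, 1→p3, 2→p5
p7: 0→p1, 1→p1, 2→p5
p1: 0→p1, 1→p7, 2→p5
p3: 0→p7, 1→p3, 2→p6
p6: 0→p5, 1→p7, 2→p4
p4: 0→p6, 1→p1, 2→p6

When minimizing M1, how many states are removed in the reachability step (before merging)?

1

BFS from p6 reaches {p1, p3, p4, p5, p6, p7}; the 1 state(s) p2 are never visited.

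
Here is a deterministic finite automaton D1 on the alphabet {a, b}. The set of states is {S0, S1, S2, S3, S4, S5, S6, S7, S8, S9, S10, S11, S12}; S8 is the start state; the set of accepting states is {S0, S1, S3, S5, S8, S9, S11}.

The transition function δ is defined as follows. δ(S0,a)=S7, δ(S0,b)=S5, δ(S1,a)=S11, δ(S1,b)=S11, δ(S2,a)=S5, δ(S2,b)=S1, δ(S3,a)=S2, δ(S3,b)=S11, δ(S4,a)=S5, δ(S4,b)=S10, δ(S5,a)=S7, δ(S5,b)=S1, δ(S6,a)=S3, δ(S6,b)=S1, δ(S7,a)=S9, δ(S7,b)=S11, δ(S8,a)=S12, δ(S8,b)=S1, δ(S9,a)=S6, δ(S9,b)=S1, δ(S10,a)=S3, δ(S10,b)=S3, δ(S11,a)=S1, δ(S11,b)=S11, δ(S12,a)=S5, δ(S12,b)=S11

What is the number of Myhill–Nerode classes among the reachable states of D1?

3

Reachable states from the start: {S1,S2,S3,S5,S6,S7,S8,S9,S11,S12}. Unreachable: {S0,S4,S10} — drop them.
Start with accepting vs non-accepting: {S1,S3,S5,S8,S9,S11} | {S2,S6,S7,S12}.
Refine {S1,S3,S5,S8,S9,S11} on symbol a: members go to different blocks, giving {S3,S5,S8,S9} and {S1,S11}.
The partition is now stable with 3 blocks: {S3,S5,S8,S9} | {S2,S6,S7,S12} | {S1,S11}.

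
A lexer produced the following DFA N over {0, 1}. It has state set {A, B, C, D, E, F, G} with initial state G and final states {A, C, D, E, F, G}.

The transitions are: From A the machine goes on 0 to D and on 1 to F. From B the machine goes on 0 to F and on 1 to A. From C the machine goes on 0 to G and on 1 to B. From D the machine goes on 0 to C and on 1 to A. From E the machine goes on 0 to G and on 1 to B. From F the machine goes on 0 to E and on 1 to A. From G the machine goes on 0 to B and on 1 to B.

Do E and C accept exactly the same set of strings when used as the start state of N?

Yes

Every state is reachable, so we keep all 7.
Initial partition by acceptance: {A,C,D,E,F,G} | {B}.
Split {A,C,D,E,F,G} by δ(·,0) → {A,C,D,E,F} and {G}.
On input 0, block {A,C,D,E,F} splits into {A,D,F} and {C,E}.
Refine {A,D,F} on symbol 0: members go to different blocks, giving {D,F} and {A}.
The partition is now stable with 5 blocks: {D,F} | {B} | {G} | {C,E} | {A}.
E and C lie in the same block of the stable partition, so they are equivalent — no string distinguishes them.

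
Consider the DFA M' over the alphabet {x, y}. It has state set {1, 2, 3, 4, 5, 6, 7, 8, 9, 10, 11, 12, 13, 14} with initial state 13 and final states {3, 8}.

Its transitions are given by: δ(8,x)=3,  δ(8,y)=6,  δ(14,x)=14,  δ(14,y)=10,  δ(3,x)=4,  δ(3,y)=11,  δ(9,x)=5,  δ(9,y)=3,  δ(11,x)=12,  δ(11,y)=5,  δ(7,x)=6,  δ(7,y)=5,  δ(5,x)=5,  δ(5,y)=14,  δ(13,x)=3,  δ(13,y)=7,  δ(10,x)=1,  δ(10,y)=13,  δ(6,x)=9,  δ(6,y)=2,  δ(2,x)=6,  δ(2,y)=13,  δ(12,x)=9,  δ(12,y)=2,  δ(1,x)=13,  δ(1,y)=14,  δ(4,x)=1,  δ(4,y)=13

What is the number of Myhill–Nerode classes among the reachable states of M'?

States {8} cannot be reached from the start state, so discard them.
Initial partition by acceptance: {3} | {1,2,4,5,6,7,9,10,11,12,13,14}.
Split {1,2,4,5,6,7,9,10,11,12,13,14} by δ(·,x) → {1,2,4,5,6,7,9,10,11,12,14} and {13}.
Split {1,2,4,5,6,7,9,10,11,12,14} by δ(·,x) → {2,4,5,6,7,9,10,11,12,14} and {1}.
On input x, block {2,4,5,6,7,9,10,11,12,14} splits into {2,5,6,7,9,11,12,14} and {4,10}.
On input y, block {2,5,6,7,9,11,12,14} splits into {5,6,7,11,12} and {2} and {9} and {14}.
Split {5,6,7,11,12} by δ(·,x) → {5,7,11} and {6,12}.
On input x, block {5,7,11} splits into {7,11} and {5}.
The partition is now stable with 10 blocks: {3} | {7,11} | {13} | {1} | {4,10} | {2} | {9} | {14} | {6,12} | {5}.

10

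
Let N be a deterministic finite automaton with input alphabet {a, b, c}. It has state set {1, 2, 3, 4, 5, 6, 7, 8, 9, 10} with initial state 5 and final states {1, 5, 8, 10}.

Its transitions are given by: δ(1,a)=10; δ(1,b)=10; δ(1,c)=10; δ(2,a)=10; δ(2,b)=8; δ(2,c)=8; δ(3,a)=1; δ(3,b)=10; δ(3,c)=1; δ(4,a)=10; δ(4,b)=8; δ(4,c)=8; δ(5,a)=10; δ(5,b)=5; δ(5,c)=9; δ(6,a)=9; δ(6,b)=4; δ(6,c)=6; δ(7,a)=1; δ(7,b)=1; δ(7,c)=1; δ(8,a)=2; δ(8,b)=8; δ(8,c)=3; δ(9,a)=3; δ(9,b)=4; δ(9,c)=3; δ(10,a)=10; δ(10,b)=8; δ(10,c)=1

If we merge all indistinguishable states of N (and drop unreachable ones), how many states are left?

7

States {6,7} cannot be reached from the start state, so discard them.
Initial partition by acceptance: {1,5,8,10} | {2,3,4,9}.
On input a, block {1,5,8,10} splits into {1,5,10} and {8}.
Refine {1,5,10} on symbol b: members go to different blocks, giving {1,5} and {10}.
On input b, block {1,5} splits into {1} and {5}.
Split {2,3,4,9} by δ(·,a) → {2,4} and {3} and {9}.
No further refinement is possible. Final partition (7 blocks): {1} | {2,4} | {8} | {10} | {5} | {3} | {9}.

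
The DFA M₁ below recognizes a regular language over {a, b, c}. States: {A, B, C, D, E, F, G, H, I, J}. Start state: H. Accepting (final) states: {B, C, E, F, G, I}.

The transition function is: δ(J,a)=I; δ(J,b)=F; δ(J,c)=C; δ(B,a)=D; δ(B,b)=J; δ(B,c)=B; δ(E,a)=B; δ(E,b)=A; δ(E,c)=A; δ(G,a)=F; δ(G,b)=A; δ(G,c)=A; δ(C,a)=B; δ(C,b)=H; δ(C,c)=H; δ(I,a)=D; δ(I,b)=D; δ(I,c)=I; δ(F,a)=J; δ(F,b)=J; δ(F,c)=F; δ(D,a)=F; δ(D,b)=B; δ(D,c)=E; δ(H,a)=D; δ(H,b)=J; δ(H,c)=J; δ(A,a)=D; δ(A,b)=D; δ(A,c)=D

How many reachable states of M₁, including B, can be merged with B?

States {G} cannot be reached from the start state, so discard them.
Initial partition by acceptance: {B,C,E,F,I} | {A,D,H,J}.
Refine {B,C,E,F,I} on symbol a: members go to different blocks, giving {B,F,I} and {C,E}.
Split {A,D,H,J} by δ(·,a) → {A,H} and {D,J}.
No further refinement is possible. Final partition (4 blocks): {B,F,I} | {A,H} | {C,E} | {D,J}.
The equivalence class containing B is {B,F,I}, of size 3.

3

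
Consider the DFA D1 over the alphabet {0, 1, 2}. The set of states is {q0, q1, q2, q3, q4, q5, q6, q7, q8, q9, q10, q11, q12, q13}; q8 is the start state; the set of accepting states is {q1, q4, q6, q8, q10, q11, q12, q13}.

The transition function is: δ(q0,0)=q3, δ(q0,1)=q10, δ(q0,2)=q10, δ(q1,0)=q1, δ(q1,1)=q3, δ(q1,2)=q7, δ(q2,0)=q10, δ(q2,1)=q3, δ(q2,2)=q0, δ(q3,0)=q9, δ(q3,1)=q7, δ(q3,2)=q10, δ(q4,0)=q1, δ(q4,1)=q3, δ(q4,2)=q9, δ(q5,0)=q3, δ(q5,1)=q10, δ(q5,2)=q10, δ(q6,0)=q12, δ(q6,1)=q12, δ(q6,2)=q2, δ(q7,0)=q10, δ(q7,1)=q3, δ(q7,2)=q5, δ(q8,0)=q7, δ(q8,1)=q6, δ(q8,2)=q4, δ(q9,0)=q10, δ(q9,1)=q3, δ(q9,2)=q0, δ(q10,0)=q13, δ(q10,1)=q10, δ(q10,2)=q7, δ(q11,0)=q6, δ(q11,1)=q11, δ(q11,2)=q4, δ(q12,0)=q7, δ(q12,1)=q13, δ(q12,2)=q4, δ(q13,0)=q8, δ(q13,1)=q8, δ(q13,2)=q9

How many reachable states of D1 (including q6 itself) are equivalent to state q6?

2

Reachable states from the start: {q0,q1,q2,q3,q4,q5,q6,q7,q8,q9,q10,q12,q13}. Unreachable: {q11} — drop them.
P0 = {q1,q4,q6,q8,q10,q12,q13} | {q0,q2,q3,q5,q7,q9}.
Refine {q1,q4,q6,q8,q10,q12,q13} on symbol 0: members go to different blocks, giving {q1,q4,q6,q10,q13} and {q8,q12}.
Split {q1,q4,q6,q10,q13} by δ(·,0) → {q1,q4,q10} and {q6,q13}.
Refine {q1,q4,q10} on symbol 0: members go to different blocks, giving {q1,q4} and {q10}.
Split {q0,q2,q3,q5,q7,q9} by δ(·,0) → {q0,q3,q5} and {q2,q7,q9}.
Refine {q0,q3,q5} on symbol 0: members go to different blocks, giving {q0,q5} and {q3}.
The partition is now stable with 7 blocks: {q1,q4} | {q0,q5} | {q8,q12} | {q6,q13} | {q10} | {q2,q7,q9} | {q3}.
The equivalence class containing q6 is {q6,q13}, of size 2.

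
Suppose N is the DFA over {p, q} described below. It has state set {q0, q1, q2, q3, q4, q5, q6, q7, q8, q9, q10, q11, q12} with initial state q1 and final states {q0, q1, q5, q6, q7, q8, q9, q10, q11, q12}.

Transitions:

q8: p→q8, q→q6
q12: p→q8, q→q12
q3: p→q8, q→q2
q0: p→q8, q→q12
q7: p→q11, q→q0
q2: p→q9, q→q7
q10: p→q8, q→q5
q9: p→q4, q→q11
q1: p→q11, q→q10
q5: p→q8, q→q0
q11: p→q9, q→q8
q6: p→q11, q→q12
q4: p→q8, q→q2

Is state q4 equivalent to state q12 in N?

States {q3} cannot be reached from the start state, so discard them.
Initial partition by acceptance: {q0,q1,q5,q6,q7,q8,q9,q10,q11,q12} | {q2,q4}.
On input p, block {q0,q1,q5,q6,q7,q8,q9,q10,q11,q12} splits into {q0,q1,q5,q6,q7,q8,q10,q11,q12} and {q9}.
Refine {q0,q1,q5,q6,q7,q8,q10,q11,q12} on symbol p: members go to different blocks, giving {q0,q1,q5,q6,q7,q8,q10,q12} and {q11}.
On input p, block {q0,q1,q5,q6,q7,q8,q10,q12} splits into {q0,q5,q8,q10,q12} and {q1,q6,q7}.
On input q, block {q0,q5,q8,q10,q12} splits into {q0,q5,q10,q12} and {q8}.
Split {q2,q4} by δ(·,p) → {q2} and {q4}.
The partition is now stable with 7 blocks: {q0,q5,q10,q12} | {q2} | {q9} | {q11} | {q1,q6,q7} | {q8} | {q4}.
q4 and q12 end up in different blocks, so they are distinguishable. For instance, the string 'ε' is accepted from only q12.

No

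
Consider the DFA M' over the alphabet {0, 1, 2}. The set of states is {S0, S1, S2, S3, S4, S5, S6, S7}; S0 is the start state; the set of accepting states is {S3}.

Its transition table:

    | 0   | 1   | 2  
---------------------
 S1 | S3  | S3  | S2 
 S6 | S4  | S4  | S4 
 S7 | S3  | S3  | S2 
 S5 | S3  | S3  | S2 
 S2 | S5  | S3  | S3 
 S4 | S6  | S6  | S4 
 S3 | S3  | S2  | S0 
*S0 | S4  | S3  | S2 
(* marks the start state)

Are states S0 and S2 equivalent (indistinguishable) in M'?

Reachable states from the start: {S0,S2,S3,S4,S5,S6}. Unreachable: {S1,S7} — drop them.
P0 = {S3} | {S0,S2,S4,S5,S6}.
On input 0, block {S0,S2,S4,S5,S6} splits into {S0,S2,S4,S6} and {S5}.
Refine {S0,S2,S4,S6} on symbol 0: members go to different blocks, giving {S0,S4,S6} and {S2}.
Refine {S0,S4,S6} on symbol 1: members go to different blocks, giving {S4,S6} and {S0}.
No further refinement is possible. Final partition (5 blocks): {S3} | {S4,S6} | {S5} | {S2} | {S0}.
S0 and S2 end up in different blocks, so they are distinguishable. For instance, the string '2' is accepted from only S2.

No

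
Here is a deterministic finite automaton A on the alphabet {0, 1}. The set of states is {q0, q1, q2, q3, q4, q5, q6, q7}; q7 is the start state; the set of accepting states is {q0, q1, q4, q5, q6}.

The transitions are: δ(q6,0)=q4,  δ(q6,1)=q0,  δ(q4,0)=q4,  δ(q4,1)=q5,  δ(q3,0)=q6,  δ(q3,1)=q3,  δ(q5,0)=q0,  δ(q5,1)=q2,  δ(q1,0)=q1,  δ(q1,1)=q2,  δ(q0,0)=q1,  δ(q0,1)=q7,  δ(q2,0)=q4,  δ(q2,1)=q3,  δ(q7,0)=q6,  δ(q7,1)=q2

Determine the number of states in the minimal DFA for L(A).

Initial partition by acceptance: {q0,q1,q4,q5,q6} | {q2,q3,q7}.
Split {q0,q1,q4,q5,q6} by δ(·,1) → {q0,q1,q5} and {q4,q6}.
Stable partition: {q0,q1,q5} | {q2,q3,q7} | {q4,q6} — 3 equivalence classes.

3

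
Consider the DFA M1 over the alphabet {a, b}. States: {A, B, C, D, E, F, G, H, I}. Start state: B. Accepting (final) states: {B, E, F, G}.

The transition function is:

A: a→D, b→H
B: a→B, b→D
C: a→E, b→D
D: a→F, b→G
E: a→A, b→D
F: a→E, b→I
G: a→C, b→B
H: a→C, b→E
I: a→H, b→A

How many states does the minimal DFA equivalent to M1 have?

9

Every state is reachable, so we keep all 9.
Initial partition by acceptance: {B,E,F,G} | {A,C,D,H,I}.
On input a, block {B,E,F,G} splits into {B,F} and {E,G}.
Refine {B,F} on symbol a: members go to different blocks, giving {B} and {F}.
On input a, block {A,C,D,H,I} splits into {A,H,I} and {C} and {D}.
Split {A,H,I} by δ(·,a) → {A} and {H} and {I}.
On input a, block {E,G} splits into {E} and {G}.
The partition is now stable with 9 blocks: {B} | {A} | {E} | {F} | {C} | {D} | {H} | {I} | {G}.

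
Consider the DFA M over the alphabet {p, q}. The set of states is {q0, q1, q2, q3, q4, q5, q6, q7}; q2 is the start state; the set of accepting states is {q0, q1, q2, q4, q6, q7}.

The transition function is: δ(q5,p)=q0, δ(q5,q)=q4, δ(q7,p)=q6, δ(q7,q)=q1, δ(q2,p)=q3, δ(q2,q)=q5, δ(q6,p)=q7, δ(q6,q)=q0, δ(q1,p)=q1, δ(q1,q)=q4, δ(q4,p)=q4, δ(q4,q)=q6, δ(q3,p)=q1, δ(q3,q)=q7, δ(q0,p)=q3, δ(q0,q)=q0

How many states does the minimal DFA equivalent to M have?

Start with accepting vs non-accepting: {q0,q1,q2,q4,q6,q7} | {q3,q5}.
On input p, block {q0,q1,q2,q4,q6,q7} splits into {q1,q4,q6,q7} and {q0,q2}.
Split {q1,q4,q6,q7} by δ(·,q) → {q1,q4,q7} and {q6}.
Refine {q1,q4,q7} on symbol p: members go to different blocks, giving {q1,q4} and {q7}.
Refine {q1,q4} on symbol q: members go to different blocks, giving {q1} and {q4}.
On input p, block {q3,q5} splits into {q3} and {q5}.
On input q, block {q0,q2} splits into {q0} and {q2}.
Stable partition: {q1} | {q3} | {q0} | {q6} | {q7} | {q4} | {q5} | {q2} — 8 equivalence classes.

8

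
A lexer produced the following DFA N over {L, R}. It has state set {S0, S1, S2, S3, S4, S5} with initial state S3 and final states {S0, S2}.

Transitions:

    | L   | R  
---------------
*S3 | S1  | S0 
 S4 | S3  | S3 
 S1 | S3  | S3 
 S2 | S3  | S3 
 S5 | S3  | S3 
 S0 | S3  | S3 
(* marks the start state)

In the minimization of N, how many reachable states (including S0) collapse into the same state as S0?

1

First remove the unreachable states {S2,S4,S5}; 3 states remain.
P0 = {S0} | {S1,S3}.
Split {S1,S3} by δ(·,R) → {S1} and {S3}.
No further refinement is possible. Final partition (3 blocks): {S0} | {S1} | {S3}.
The equivalence class containing S0 is {S0}, of size 1.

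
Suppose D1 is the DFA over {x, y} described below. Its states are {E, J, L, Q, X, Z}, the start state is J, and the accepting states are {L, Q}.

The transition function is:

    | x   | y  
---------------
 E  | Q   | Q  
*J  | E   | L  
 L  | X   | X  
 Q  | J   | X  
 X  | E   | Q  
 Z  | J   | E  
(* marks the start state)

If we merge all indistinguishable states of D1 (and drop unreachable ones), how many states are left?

First remove the unreachable states {Z}; 5 states remain.
Start with accepting vs non-accepting: {L,Q} | {E,J,X}.
Refine {E,J,X} on symbol x: members go to different blocks, giving {J,X} and {E}.
The partition is now stable with 3 blocks: {L,Q} | {J,X} | {E}.

3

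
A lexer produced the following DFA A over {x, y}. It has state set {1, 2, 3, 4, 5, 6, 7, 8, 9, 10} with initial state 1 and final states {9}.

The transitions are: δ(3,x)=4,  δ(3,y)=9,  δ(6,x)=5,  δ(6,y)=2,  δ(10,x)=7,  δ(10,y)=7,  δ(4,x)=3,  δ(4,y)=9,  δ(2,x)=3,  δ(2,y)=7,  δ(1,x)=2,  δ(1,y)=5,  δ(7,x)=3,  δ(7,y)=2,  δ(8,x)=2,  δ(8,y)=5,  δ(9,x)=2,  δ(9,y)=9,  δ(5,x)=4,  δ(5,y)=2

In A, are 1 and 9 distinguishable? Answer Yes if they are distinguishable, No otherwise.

Yes

States {6,8,10} cannot be reached from the start state, so discard them.
P0 = {9} | {1,2,3,4,5,7}.
Split {1,2,3,4,5,7} by δ(·,y) → {1,2,5,7} and {3,4}.
Refine {1,2,5,7} on symbol x: members go to different blocks, giving {2,5,7} and {1}.
The partition is now stable with 4 blocks: {9} | {2,5,7} | {3,4} | {1}.
1 and 9 end up in different blocks, so they are distinguishable. For instance, the string 'ε' is accepted from only 9.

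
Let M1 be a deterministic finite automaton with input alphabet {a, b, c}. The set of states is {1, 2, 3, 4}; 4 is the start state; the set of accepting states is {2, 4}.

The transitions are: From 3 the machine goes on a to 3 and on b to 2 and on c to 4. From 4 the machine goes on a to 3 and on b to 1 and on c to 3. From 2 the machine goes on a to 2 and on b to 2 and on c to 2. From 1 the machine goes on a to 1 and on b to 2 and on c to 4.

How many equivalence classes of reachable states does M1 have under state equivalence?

3

Every state is reachable, so we keep all 4.
Initial partition by acceptance: {2,4} | {1,3}.
On input a, block {2,4} splits into {2} and {4}.
Stable partition: {2} | {1,3} | {4} — 3 equivalence classes.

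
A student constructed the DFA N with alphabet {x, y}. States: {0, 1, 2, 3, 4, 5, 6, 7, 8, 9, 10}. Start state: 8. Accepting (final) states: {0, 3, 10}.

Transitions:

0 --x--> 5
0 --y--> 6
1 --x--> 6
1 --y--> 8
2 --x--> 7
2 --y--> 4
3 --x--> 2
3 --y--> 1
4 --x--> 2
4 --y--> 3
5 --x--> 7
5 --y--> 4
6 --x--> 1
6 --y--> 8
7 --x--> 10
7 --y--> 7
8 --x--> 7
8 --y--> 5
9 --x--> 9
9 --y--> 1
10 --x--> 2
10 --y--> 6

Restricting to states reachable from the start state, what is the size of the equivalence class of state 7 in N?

1

First remove the unreachable states {0,9}; 9 states remain.
P0 = {3,10} | {1,2,4,5,6,7,8}.
On input x, block {1,2,4,5,6,7,8} splits into {1,2,4,5,6,8} and {7}.
Refine {1,2,4,5,6,8} on symbol x: members go to different blocks, giving {1,4,6} and {2,5,8}.
On input x, block {1,4,6} splits into {1,6} and {4}.
Refine {2,5,8} on symbol y: members go to different blocks, giving {2,5} and {8}.
Stable partition: {3,10} | {1,6} | {7} | {2,5} | {4} | {8} — 6 equivalence classes.
State 7 belongs to the block {7}, which has 1 states.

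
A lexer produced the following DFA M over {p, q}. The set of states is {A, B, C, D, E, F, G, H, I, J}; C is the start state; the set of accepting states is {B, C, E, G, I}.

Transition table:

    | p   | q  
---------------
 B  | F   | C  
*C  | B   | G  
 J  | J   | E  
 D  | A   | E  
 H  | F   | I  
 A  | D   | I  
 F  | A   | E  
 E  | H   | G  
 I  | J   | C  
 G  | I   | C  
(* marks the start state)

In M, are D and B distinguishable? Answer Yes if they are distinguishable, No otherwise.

Every state is reachable, so we keep all 10.
P0 = {B,C,E,G,I} | {A,D,F,H,J}.
Split {B,C,E,G,I} by δ(·,p) → {B,E,I} and {C,G}.
No further refinement is possible. Final partition (3 blocks): {B,E,I} | {A,D,F,H,J} | {C,G}.
D and B end up in different blocks, so they are distinguishable. For instance, the string 'ε' is accepted from only B.

Yes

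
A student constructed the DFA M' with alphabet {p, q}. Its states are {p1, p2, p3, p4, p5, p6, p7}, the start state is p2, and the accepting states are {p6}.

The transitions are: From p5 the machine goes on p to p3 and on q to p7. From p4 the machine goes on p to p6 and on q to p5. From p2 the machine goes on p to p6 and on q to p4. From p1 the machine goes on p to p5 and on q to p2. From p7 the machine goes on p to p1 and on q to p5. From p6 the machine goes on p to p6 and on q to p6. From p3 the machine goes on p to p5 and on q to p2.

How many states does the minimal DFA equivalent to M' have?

5

Every state is reachable, so we keep all 7.
Initial partition by acceptance: {p6} | {p1,p2,p3,p4,p5,p7}.
On input p, block {p1,p2,p3,p4,p5,p7} splits into {p1,p3,p5,p7} and {p2,p4}.
On input q, block {p1,p3,p5,p7} splits into {p1,p3} and {p5,p7}.
Refine {p2,p4} on symbol q: members go to different blocks, giving {p2} and {p4}.
Stable partition: {p6} | {p1,p3} | {p2} | {p5,p7} | {p4} — 5 equivalence classes.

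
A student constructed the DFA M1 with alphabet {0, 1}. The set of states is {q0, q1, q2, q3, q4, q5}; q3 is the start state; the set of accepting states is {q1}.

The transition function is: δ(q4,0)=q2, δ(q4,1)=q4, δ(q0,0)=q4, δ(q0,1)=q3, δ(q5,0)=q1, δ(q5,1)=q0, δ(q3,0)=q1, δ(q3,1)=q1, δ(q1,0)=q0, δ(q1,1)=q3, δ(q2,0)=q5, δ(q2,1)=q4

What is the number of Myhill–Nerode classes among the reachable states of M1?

Initial partition by acceptance: {q1} | {q0,q2,q3,q4,q5}.
Split {q0,q2,q3,q4,q5} by δ(·,0) → {q0,q2,q4} and {q3,q5}.
On input 0, block {q0,q2,q4} splits into {q0,q4} and {q2}.
Refine {q0,q4} on symbol 0: members go to different blocks, giving {q0} and {q4}.
Refine {q3,q5} on symbol 1: members go to different blocks, giving {q3} and {q5}.
No further refinement is possible. Final partition (6 blocks): {q1} | {q0} | {q3} | {q2} | {q4} | {q5}.

6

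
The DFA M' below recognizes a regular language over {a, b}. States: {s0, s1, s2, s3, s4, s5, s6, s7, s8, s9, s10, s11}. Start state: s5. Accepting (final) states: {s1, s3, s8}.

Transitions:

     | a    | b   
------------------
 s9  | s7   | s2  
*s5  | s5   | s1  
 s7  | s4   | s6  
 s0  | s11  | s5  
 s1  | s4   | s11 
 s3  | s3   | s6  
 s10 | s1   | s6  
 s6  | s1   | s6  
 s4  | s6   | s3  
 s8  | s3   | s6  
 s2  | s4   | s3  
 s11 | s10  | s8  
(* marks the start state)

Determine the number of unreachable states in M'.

4

BFS from s5 reaches {s1, s3, s4, s5, s6, s8, s10, s11}; the 4 state(s) s0, s2, s7, s9 are never visited.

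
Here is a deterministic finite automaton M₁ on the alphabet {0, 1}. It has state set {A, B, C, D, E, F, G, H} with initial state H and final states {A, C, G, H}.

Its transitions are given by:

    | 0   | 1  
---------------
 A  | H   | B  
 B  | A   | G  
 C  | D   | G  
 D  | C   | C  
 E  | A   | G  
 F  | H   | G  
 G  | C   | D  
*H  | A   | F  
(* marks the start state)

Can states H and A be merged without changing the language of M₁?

Yes

First remove the unreachable states {E}; 7 states remain.
Start with accepting vs non-accepting: {A,C,G,H} | {B,D,F}.
Split {A,C,G,H} by δ(·,0) → {A,G,H} and {C}.
Split {A,G,H} by δ(·,0) → {A,H} and {G}.
On input 0, block {B,D,F} splits into {B,F} and {D}.
No further refinement is possible. Final partition (5 blocks): {A,H} | {B,F} | {C} | {G} | {D}.
H and A lie in the same block of the stable partition, so they are equivalent — no string distinguishes them.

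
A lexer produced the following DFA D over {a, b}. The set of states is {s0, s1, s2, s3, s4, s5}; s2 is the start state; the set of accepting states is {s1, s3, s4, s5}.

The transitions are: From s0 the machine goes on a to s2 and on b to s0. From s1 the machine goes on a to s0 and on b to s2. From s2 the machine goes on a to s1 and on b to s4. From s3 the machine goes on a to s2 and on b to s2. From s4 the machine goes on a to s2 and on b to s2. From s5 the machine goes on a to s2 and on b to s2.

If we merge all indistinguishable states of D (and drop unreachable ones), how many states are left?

First remove the unreachable states {s3,s5}; 4 states remain.
Initial partition by acceptance: {s1,s4} | {s0,s2}.
Split {s0,s2} by δ(·,a) → {s0} and {s2}.
Split {s1,s4} by δ(·,a) → {s1} and {s4}.
The partition is now stable with 4 blocks: {s1} | {s0} | {s2} | {s4}.

4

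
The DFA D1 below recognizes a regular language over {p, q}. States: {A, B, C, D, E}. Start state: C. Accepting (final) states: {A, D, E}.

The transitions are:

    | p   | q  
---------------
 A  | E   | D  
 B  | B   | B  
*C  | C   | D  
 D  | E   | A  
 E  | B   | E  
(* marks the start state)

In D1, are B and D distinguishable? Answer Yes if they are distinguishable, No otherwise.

All states are reachable from the start state.
Start with accepting vs non-accepting: {A,D,E} | {B,C}.
Split {A,D,E} by δ(·,p) → {A,D} and {E}.
Refine {B,C} on symbol q: members go to different blocks, giving {B} and {C}.
No further refinement is possible. Final partition (4 blocks): {A,D} | {B} | {E} | {C}.
B and D end up in different blocks, so they are distinguishable. For instance, the string 'ε' is accepted from only D.

Yes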